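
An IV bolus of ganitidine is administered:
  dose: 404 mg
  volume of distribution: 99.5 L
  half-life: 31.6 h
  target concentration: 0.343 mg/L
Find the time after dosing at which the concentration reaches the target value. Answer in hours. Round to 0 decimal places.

113 h

C₀ = Dose / Vd = 404.0 / 99.5 = 4.060 mg/L
k = ln2 / t½ = 0.693147 / 31.6 = 0.02194 h⁻¹
t = ln(C₀ / C) / k = ln(4.060 / 0.343) / 0.02194
  = ln(11.84) / 0.02194 = 2.471 / 0.02194 = 112.6 h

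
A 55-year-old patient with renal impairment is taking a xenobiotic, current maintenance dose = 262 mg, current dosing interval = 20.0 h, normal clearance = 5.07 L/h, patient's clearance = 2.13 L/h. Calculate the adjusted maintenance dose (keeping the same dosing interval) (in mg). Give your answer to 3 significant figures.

110 mg

To keep the same average steady-state level, dosing rate must scale with clearance.
CL ratio = 2.13 / 5.07 = 0.4201
New dose (same interval) = 262 × 0.4201 = 110.1 mg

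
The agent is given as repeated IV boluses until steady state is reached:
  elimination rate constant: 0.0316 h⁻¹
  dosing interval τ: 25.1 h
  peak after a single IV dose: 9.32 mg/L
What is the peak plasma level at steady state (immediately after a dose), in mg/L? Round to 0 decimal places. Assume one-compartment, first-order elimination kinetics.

17 mg/L

e^(−kτ) = e^(−0.03160 × 25.1) = 0.4524
Accumulation ratio R = 1 / (1 − e^(−kτ)) = 1 / (1 − 0.4524) = 1.826
Steady-state peak = C₀ × R = 9.32 × 1.826 = 17.02 mg/L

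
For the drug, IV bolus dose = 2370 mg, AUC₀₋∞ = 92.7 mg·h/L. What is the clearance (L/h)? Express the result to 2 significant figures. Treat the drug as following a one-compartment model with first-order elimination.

CL = Dose / AUC = 2370 / 92.7 = 25.57 L/h

26 L/h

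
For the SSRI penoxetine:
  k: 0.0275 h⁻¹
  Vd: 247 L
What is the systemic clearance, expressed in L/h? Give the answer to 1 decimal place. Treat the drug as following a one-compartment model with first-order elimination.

CL = k × Vd = 0.0275 × 247 = 6.793 L/h

6.8 L/h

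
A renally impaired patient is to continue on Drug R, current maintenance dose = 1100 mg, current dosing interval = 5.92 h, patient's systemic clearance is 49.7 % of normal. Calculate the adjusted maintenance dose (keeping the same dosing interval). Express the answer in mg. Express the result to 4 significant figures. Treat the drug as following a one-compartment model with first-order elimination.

546.7 mg

To keep the same average steady-state level, dosing rate must scale with clearance.
CL ratio = 49.7 / 100 = 0.4970
New dose (same interval) = 1100 × 0.4970 = 546.7 mg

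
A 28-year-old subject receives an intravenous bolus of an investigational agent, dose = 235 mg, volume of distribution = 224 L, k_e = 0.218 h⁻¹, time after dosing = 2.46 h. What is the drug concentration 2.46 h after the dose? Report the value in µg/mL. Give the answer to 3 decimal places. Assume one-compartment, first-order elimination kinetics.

0.614 µg/mL

C₀ = Dose / Vd = 235.0 / 224 = 1.049 mg/L
C = C₀ · e^(−k·t) = 1.049 × e^(−0.2180 × 2.46)
  = 1.049 × 0.5849 = 0.6136 mg/L
(0.6136 mg/L = 0.6136 µg/mL)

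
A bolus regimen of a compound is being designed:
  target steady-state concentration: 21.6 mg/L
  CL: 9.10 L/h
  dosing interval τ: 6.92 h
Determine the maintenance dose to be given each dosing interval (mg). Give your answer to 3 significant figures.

At steady state, Dose/τ = Css × CL.
Dose = Css × CL × τ = 21.6 × 9.100 × 6.92 = 1360 mg

1360 mg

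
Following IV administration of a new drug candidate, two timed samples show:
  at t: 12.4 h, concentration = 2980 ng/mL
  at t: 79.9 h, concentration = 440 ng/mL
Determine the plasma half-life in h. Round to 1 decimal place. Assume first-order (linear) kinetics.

k = ln(C₁/C₂) / (t₂ − t₁) = ln(2980/440) / (79.9 − 12.4)
  = 1.913 / 67.50 = 0.02834 h⁻¹
t½ = ln2 / k = 0.693147 / 0.02834 = 24.46 h

24.5 h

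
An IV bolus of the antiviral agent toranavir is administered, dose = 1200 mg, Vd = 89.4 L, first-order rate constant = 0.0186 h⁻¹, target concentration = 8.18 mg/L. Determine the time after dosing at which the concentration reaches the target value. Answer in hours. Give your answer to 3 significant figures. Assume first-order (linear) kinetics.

C₀ = Dose / Vd = 1200 / 89.4 = 13.42 mg/L
t = ln(C₀ / C) / k = ln(13.42 / 8.18) / 0.01860
  = ln(1.641) / 0.01860 = 0.4953 / 0.01860 = 26.63 h

26.6 h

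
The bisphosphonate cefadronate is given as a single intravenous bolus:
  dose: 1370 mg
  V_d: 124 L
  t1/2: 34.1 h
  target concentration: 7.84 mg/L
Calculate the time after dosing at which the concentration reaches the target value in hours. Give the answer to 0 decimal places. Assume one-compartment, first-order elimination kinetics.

C₀ = Dose / Vd = 1370 / 124 = 11.05 mg/L
k = ln2 / t½ = 0.693147 / 34.1 = 0.02033 h⁻¹
t = ln(C₀ / C) / k = ln(11.05 / 7.84) / 0.02033
  = ln(1.409) / 0.02033 = 0.3429 / 0.02033 = 16.87 h

17 h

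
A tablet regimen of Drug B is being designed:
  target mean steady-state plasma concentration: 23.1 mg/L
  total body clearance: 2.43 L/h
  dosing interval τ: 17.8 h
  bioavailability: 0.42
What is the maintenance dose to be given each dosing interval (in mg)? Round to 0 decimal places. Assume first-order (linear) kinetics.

2379 mg

At steady state, F × (Dose/τ) = Css × CL.
Dose = Css × CL × τ / F = 23.1 × 2.430 × 17.8 / 0.42 = 2379 mg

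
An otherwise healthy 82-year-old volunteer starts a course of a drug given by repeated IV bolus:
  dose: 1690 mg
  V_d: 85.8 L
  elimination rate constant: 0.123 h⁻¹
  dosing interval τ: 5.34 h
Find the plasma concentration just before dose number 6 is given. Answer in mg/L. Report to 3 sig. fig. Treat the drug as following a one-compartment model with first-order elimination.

20.4 mg/L

C₀ per dose = Dose / Vd = 1690 / 85.8 = 19.70 mg/L
Fraction remaining after one interval: r = e^(−kτ) = e^(−0.1230 × 5.34) = 0.5185
Before dose 6, 5 doses have been given (aged 1τ, 2τ, 3τ, 4τ, 5τ).
C_trough = C₀ × (r + r² + … + r^5) = C₀ × r(1−r^5)/(1−r)
        = 19.70 × 0.5185 × (1 − 0.03748) / (1 − 0.5185) = 20.42 mg/L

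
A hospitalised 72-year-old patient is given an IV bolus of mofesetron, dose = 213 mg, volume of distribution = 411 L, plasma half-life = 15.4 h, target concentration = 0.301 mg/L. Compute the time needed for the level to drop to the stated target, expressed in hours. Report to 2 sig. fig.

C₀ = Dose / Vd = 213.0 / 411 = 0.5182 mg/L
k = ln2 / t½ = 0.693147 / 15.4 = 0.04501 h⁻¹
t = ln(C₀ / C) / k = ln(0.5182 / 0.301) / 0.04501
  = ln(1.722) / 0.04501 = 0.5435 / 0.04501 = 12.08 h

12 h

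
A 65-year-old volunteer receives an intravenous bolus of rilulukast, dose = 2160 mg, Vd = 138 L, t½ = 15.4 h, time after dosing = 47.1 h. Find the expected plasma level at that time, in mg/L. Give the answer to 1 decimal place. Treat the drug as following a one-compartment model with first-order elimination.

C₀ = Dose / Vd = 2160 / 138 = 15.65 mg/L
k = ln2 / t½ = 0.693147 / 15.4 = 0.04501 h⁻¹
C = C₀ · e^(−k·t) = 15.65 × e^(−0.04501 × 47.1)
  = 15.65 × 0.1200 = 1.878 mg/L

1.9 mg/L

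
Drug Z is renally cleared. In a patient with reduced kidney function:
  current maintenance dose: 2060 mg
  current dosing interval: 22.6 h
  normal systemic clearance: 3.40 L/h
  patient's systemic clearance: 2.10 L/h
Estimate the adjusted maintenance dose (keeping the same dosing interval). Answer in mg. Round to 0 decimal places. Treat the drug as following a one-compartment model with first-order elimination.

1272 mg

To keep the same average steady-state level, dosing rate must scale with clearance.
CL ratio = 2.10 / 3.40 = 0.6176
New dose (same interval) = 2060 × 0.6176 = 1272 mg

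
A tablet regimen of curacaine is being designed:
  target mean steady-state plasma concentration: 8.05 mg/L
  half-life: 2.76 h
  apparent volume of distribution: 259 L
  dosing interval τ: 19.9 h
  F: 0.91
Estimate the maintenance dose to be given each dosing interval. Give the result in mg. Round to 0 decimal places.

11450 mg

k = ln2 / t½ = 0.693147 / 2.76 = 0.2511 h⁻¹
CL = k × Vd = 0.2511 × 259 = 65.03 L/h
At steady state, F × (Dose/τ) = Css × CL.
Dose = Css × CL × τ / F = 8.05 × 65.03 × 19.9 / 0.91 = 11450 mg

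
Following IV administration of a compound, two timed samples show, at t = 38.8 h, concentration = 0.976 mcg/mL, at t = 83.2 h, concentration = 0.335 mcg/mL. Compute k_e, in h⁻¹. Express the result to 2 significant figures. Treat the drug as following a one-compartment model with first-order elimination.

0.024 h⁻¹

k = ln(C₁/C₂) / (t₂ − t₁) = ln(0.976/0.335) / (83.2 − 38.8)
  = 1.069 / 44.40 = 0.02408 h⁻¹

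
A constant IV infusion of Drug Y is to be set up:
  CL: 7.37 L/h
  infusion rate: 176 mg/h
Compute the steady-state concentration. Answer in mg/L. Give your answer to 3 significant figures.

At steady state Css = R₀ / CL = 176 / 7.370 = 23.88 mg/L

23.9 mg/L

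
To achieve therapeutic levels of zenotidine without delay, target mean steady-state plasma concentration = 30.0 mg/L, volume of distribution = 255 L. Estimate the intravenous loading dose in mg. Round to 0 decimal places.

7650 mg

LD = Css × Vd = 30.0 × 255 = 7650 mg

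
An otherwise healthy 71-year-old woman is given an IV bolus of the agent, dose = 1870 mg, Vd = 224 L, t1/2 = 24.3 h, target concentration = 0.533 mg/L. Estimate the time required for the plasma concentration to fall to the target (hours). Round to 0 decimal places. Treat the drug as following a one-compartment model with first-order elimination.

96 h

C₀ = Dose / Vd = 1870 / 224 = 8.348 mg/L
k = ln2 / t½ = 0.693147 / 24.3 = 0.02852 h⁻¹
t = ln(C₀ / C) / k = ln(8.348 / 0.533) / 0.02852
  = ln(15.66) / 0.02852 = 2.751 / 0.02852 = 96.46 h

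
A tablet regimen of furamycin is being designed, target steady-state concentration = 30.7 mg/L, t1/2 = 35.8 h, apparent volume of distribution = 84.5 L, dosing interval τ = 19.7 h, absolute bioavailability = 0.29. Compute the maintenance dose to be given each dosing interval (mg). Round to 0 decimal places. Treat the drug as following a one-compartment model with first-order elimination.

k = ln2 / t½ = 0.693147 / 35.8 = 0.01936 h⁻¹
CL = k × Vd = 0.01936 × 84.5 = 1.636 L/h
At steady state, F × (Dose/τ) = Css × CL.
Dose = Css × CL × τ / F = 30.7 × 1.636 × 19.7 / 0.29 = 3412 mg

3412 mg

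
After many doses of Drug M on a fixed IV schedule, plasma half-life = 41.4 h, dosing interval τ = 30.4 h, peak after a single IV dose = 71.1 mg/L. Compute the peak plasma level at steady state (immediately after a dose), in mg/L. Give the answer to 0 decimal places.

k = ln2 / t½ = 0.693147 / 41.4 = 0.01674 h⁻¹
e^(−kτ) = e^(−0.01674 × 30.4) = 0.6012
Accumulation ratio R = 1 / (1 − e^(−kτ)) = 1 / (1 − 0.6012) = 2.508
Steady-state peak = C₀ × R = 71.1 × 2.508 = 178.3 mg/L

178 mg/L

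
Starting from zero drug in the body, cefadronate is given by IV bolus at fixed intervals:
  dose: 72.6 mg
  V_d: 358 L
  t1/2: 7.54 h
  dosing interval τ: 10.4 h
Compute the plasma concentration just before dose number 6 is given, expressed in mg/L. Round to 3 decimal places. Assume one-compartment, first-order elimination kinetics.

0.126 mg/L

C₀ per dose = Dose / Vd = 72.6 / 358 = 0.2028 mg/L
k = ln2 / t½ = 0.693147 / 7.54 = 0.09193 h⁻¹
Fraction remaining after one interval: r = e^(−kτ) = e^(−0.09193 × 10.4) = 0.3844
Before dose 6, 5 doses have been given (aged 1τ, 2τ, 3τ, 4τ, 5τ).
C_trough = C₀ × (r + r² + … + r^5) = C₀ × r(1−r^5)/(1−r)
        = 0.2028 × 0.3844 × (1 − 0.008393) / (1 − 0.3844) = 0.1256 mg/L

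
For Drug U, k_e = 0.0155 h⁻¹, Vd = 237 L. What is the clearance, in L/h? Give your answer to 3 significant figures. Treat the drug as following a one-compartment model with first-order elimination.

CL = k × Vd = 0.0155 × 237 = 3.674 L/h

3.67 L/h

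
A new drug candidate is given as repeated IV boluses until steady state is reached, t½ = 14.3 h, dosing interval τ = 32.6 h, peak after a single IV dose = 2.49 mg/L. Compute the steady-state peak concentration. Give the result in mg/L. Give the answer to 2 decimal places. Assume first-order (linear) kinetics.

k = ln2 / t½ = 0.693147 / 14.3 = 0.04847 h⁻¹
e^(−kτ) = e^(−0.04847 × 32.6) = 0.2059
Accumulation ratio R = 1 / (1 − e^(−kτ)) = 1 / (1 − 0.2059) = 1.259
Steady-state peak = C₀ × R = 2.49 × 1.259 = 3.135 mg/L

3.14 mg/L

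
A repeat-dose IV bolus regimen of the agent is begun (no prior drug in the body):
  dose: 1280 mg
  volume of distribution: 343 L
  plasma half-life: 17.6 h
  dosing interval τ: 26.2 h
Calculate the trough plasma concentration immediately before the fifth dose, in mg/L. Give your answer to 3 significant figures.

C₀ per dose = Dose / Vd = 1280 / 343 = 3.732 mg/L
k = ln2 / t½ = 0.693147 / 17.6 = 0.03938 h⁻¹
Fraction remaining after one interval: r = e^(−kτ) = e^(−0.03938 × 26.2) = 0.3564
Before dose 5, 4 doses have been given (aged 1τ, 2τ, 3τ, 4τ).
C_trough = C₀ × (r + r² + … + r^4) = C₀ × r(1−r^4)/(1−r)
        = 3.732 × 0.3564 × (1 − 0.01613) / (1 − 0.3564) = 2.033 mg/L

2.03 mg/L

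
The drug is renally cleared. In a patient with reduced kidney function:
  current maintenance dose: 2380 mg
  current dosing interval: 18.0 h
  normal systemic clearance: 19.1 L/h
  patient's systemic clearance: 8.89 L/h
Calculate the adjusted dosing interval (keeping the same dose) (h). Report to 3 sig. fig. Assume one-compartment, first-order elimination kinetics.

To keep the same average steady-state level, dosing rate must scale with clearance.
CL ratio = 8.89 / 19.1 = 0.4654
New interval (same dose) = 18.0 / 0.4654 = 38.68 h

38.7 h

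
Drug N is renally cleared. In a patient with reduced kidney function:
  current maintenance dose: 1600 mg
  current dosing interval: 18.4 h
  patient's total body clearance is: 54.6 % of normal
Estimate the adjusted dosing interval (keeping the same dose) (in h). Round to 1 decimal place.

To keep the same average steady-state level, dosing rate must scale with clearance.
CL ratio = 54.6 / 100 = 0.5460
New interval (same dose) = 18.4 / 0.5460 = 33.70 h

33.7 h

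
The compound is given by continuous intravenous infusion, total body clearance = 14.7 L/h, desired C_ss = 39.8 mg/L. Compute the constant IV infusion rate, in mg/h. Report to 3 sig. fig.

585 mg/h

At steady state, infusion rate R₀ = Css × CL = 39.8 × 14.70 = 585.1 mg/h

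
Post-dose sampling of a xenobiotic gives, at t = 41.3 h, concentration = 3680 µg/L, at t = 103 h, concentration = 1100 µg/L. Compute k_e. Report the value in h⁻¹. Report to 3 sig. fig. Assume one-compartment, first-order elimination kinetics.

k = ln(C₁/C₂) / (t₂ − t₁) = ln(3680/1100) / (103 − 41.3)
  = 1.208 / 61.70 = 0.01958 h⁻¹

0.0196 h⁻¹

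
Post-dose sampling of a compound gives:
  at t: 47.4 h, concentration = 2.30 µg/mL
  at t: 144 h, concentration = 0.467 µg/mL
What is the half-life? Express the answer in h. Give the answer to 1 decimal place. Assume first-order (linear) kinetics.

k = ln(C₁/C₂) / (t₂ − t₁) = ln(2.30/0.467) / (144 − 47.4)
  = 1.594 / 96.60 = 0.01650 h⁻¹
t½ = ln2 / k = 0.693147 / 0.01650 = 42.01 h

42.0 h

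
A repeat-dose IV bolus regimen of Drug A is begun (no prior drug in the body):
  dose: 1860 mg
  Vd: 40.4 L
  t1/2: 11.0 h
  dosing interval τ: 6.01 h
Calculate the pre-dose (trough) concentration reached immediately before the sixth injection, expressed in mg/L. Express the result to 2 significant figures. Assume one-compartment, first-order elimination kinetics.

C₀ per dose = Dose / Vd = 1860 / 40.4 = 46.04 mg/L
k = ln2 / t½ = 0.693147 / 11.0 = 0.06301 h⁻¹
Fraction remaining after one interval: r = e^(−kτ) = e^(−0.06301 × 6.01) = 0.6848
Before dose 6, 5 doses have been given (aged 1τ, 2τ, 3τ, 4τ, 5τ).
C_trough = C₀ × (r + r² + … + r^5) = C₀ × r(1−r^5)/(1−r)
        = 46.04 × 0.6848 × (1 − 0.1506) / (1 − 0.6848) = 84.96 mg/L

85 mg/L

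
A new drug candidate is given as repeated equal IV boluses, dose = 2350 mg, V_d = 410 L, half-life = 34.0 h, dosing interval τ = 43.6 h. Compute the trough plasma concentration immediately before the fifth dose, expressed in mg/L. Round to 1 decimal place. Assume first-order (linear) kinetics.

C₀ per dose = Dose / Vd = 2350 / 410 = 5.732 mg/L
k = ln2 / t½ = 0.693147 / 34.0 = 0.02039 h⁻¹
Fraction remaining after one interval: r = e^(−kτ) = e^(−0.02039 × 43.6) = 0.4111
Before dose 5, 4 doses have been given (aged 1τ, 2τ, 3τ, 4τ).
C_trough = C₀ × (r + r² + … + r^4) = C₀ × r(1−r^4)/(1−r)
        = 5.732 × 0.4111 × (1 − 0.02856) / (1 − 0.4111) = 3.887 mg/L

3.9 mg/L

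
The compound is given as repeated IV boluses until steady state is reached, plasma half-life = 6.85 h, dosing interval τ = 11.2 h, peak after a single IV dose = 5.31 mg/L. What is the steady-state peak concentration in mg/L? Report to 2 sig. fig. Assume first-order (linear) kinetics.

k = ln2 / t½ = 0.693147 / 6.85 = 0.1012 h⁻¹
e^(−kτ) = e^(−0.1012 × 11.2) = 0.3219
Accumulation ratio R = 1 / (1 − e^(−kτ)) = 1 / (1 − 0.3219) = 1.475
Steady-state peak = C₀ × R = 5.31 × 1.475 = 7.832 mg/L

7.8 mg/L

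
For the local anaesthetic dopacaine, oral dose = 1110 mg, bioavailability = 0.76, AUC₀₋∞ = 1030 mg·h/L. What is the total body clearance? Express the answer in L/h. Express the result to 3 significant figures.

0.819 L/h

CL = F·Dose / AUC = 0.76 × 1110 / 1030 = 0.8190 L/h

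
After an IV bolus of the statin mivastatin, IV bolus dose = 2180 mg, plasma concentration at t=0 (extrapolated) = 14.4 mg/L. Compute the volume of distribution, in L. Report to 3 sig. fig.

Vd = Dose / C₀ = 2180 / 14.4 = 151.4 L

151 L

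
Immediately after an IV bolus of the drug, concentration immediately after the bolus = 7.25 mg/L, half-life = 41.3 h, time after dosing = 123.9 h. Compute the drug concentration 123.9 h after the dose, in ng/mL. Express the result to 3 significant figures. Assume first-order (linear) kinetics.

906 ng/mL

k = ln2 / t½ = 0.693147 / 41.3 = 0.01678 h⁻¹
t / t½ = 123.9 / 41.3 = 3 half-lives
C = C₀ × (1/2)^3 = 7.250 × 0.1250 = 0.9063 mg/L
Convert: 0.9063 mg/L × 1000 = 906.3 ng/mL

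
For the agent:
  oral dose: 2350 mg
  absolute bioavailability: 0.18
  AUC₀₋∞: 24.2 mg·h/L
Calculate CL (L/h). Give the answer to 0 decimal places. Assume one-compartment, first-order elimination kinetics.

17 L/h

CL = F·Dose / AUC = 0.18 × 2350 / 24.2 = 17.48 L/h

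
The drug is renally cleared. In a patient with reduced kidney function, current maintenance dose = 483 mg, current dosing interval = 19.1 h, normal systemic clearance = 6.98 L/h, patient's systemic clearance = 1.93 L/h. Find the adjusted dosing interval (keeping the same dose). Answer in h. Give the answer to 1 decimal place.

To keep the same average steady-state level, dosing rate must scale with clearance.
CL ratio = 1.93 / 6.98 = 0.2765
New interval (same dose) = 19.1 / 0.2765 = 69.08 h

69.1 h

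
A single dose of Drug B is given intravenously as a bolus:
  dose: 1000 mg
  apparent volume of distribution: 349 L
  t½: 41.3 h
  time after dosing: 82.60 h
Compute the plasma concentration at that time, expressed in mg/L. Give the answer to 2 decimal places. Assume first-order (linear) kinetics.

C₀ = Dose / Vd = 1000 / 349 = 2.865 mg/L
k = ln2 / t½ = 0.693147 / 41.3 = 0.01678 h⁻¹
t / t½ = 82.60 / 41.3 = 2 half-lives
C = C₀ × (1/2)^2 = 2.865 × 0.2500 = 0.7163 mg/L

0.72 mg/L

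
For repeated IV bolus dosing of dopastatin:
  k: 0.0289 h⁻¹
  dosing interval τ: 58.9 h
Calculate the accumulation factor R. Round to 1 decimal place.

1.2

e^(−kτ) = e^(−0.02890 × 58.9) = 0.1823
Accumulation ratio R = 1 / (1 − e^(−kτ)) = 1 / (1 − 0.1823) = 1.223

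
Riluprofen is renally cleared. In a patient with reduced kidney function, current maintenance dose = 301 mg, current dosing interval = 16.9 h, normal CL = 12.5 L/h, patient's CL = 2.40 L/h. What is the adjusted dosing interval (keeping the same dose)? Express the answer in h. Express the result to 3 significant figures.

88.0 h

To keep the same average steady-state level, dosing rate must scale with clearance.
CL ratio = 2.40 / 12.5 = 0.1920
New interval (same dose) = 16.9 / 0.1920 = 88.02 h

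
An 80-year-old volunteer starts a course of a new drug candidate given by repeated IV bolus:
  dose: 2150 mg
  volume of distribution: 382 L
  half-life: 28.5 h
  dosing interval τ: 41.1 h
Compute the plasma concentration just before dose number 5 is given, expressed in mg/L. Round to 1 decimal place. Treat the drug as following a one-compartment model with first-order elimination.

C₀ per dose = Dose / Vd = 2150 / 382 = 5.628 mg/L
k = ln2 / t½ = 0.693147 / 28.5 = 0.02432 h⁻¹
Fraction remaining after one interval: r = e^(−kτ) = e^(−0.02432 × 41.1) = 0.3680
Before dose 5, 4 doses have been given (aged 1τ, 2τ, 3τ, 4τ).
C_trough = C₀ × (r + r² + … + r^4) = C₀ × r(1−r^4)/(1−r)
        = 5.628 × 0.3680 × (1 − 0.01834) / (1 − 0.3680) = 3.217 mg/L

3.2 mg/L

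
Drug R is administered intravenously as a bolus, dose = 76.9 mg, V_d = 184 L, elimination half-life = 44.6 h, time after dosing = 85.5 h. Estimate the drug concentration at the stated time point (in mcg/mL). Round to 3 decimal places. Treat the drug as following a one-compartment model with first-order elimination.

0.111 mcg/mL

C₀ = Dose / Vd = 76.90 / 184 = 0.4179 mg/L
k = ln2 / t½ = 0.693147 / 44.6 = 0.01554 h⁻¹
C = C₀ · e^(−k·t) = 0.4179 × e^(−0.01554 × 85.5)
  = 0.4179 × 0.2648 = 0.1107 mg/L
(0.1107 mg/L = 0.1107 mcg/mL)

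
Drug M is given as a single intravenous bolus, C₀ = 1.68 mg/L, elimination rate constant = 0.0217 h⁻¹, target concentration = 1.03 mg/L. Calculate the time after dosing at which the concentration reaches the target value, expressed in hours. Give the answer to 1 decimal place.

t = ln(C₀ / C) / k = ln(1.680 / 1.03) / 0.02170
  = ln(1.631) / 0.02170 = 0.4892 / 0.02170 = 22.54 h

22.5 h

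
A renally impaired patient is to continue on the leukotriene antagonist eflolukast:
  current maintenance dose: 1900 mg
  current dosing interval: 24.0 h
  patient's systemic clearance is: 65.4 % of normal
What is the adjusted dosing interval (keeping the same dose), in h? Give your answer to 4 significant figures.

To keep the same average steady-state level, dosing rate must scale with clearance.
CL ratio = 65.4 / 100 = 0.6540
New interval (same dose) = 24.0 / 0.6540 = 36.70 h

36.70 h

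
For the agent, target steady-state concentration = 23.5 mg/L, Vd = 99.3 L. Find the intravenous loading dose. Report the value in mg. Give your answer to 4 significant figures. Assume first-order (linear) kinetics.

2334 mg

LD = Css × Vd = 23.5 × 99.3 = 2334 mg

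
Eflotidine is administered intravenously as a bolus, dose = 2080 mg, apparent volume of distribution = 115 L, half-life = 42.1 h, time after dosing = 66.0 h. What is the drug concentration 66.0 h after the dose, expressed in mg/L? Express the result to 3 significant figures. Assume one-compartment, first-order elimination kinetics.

6.10 mg/L

C₀ = Dose / Vd = 2080 / 115 = 18.09 mg/L
k = ln2 / t½ = 0.693147 / 42.1 = 0.01646 h⁻¹
C = C₀ · e^(−k·t) = 18.09 × e^(−0.01646 × 66.0)
  = 18.09 × 0.3374 = 6.104 mg/L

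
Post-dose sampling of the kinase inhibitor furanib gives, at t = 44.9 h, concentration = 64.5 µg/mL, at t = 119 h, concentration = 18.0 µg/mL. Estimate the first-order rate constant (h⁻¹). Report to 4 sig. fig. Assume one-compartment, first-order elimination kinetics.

0.01722 h⁻¹

k = ln(C₁/C₂) / (t₂ − t₁) = ln(64.5/18.0) / (119 − 44.9)
  = 1.276 / 74.10 = 0.01722 h⁻¹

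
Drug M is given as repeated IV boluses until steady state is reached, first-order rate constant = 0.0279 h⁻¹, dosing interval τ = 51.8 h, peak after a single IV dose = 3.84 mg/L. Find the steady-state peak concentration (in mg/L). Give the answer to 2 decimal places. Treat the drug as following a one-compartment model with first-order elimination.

5.02 mg/L

e^(−kτ) = e^(−0.02790 × 51.8) = 0.2357
Accumulation ratio R = 1 / (1 − e^(−kτ)) = 1 / (1 − 0.2357) = 1.308
Steady-state peak = C₀ × R = 3.84 × 1.308 = 5.023 mg/L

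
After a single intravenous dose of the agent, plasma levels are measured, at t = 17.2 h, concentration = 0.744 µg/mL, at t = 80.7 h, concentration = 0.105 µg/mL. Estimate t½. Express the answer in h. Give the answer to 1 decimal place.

k = ln(C₁/C₂) / (t₂ − t₁) = ln(0.744/0.105) / (80.7 − 17.2)
  = 1.958 / 63.50 = 0.03083 h⁻¹
t½ = ln2 / k = 0.693147 / 0.03083 = 22.48 h

22.5 h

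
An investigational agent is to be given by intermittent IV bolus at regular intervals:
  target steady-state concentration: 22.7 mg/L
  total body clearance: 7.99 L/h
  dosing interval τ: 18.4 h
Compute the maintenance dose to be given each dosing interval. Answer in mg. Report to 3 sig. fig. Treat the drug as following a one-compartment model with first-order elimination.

3340 mg

At steady state, Dose/τ = Css × CL.
Dose = Css × CL × τ = 22.7 × 7.990 × 18.4 = 3337 mg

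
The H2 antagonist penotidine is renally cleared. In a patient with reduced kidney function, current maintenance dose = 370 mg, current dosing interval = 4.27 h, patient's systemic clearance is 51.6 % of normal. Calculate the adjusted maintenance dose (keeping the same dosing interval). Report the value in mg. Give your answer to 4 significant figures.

190.9 mg

To keep the same average steady-state level, dosing rate must scale with clearance.
CL ratio = 51.6 / 100 = 0.5160
New dose (same interval) = 370 × 0.5160 = 190.9 mg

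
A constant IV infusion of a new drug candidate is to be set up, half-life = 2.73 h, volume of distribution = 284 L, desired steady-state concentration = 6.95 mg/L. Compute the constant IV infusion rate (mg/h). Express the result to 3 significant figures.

k = ln2 / t½ = 0.693147 / 2.73 = 0.2539 h⁻¹
CL = k × Vd = 0.2539 × 284 = 72.11 L/h
At steady state, infusion rate R₀ = Css × CL = 6.95 × 72.11 = 501.2 mg/h

501 mg/h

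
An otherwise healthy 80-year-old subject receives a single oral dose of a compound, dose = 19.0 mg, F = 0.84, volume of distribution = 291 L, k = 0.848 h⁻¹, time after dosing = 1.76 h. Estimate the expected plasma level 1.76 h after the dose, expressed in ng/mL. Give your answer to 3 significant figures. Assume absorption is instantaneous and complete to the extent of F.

Amount reaching circulation = F × Dose = 0.84 × 19.00 = 15.96 mg
C₀ = F·Dose / Vd = 15.96 / 291 = 0.05485 mg/L
C = C₀ · e^(−k·t) = 0.05485 × e^(−0.8480 × 1.76)
  = 0.05485 × 0.2248 = 0.01233 mg/L
Convert: 0.01233 mg/L × 1000 = 12.33 ng/mL

12.3 ng/mL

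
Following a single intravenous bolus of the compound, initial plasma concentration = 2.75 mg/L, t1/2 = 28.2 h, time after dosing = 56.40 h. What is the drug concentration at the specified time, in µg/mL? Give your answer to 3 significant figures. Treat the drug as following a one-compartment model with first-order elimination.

k = ln2 / t½ = 0.693147 / 28.2 = 0.02458 h⁻¹
t / t½ = 56.40 / 28.2 = 2 half-lives
C = C₀ × (1/2)^2 = 2.750 × 0.2500 = 0.6875 mg/L
(0.6875 mg/L = 0.6875 µg/mL)

0.688 µg/mL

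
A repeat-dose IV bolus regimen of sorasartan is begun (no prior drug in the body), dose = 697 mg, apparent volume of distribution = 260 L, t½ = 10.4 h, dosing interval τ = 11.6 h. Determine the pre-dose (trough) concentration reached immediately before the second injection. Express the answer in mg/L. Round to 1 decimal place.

C₀ per dose = Dose / Vd = 697 / 260 = 2.681 mg/L
k = ln2 / t½ = 0.693147 / 10.4 = 0.06665 h⁻¹
Fraction remaining after one interval: r = e^(−kτ) = e^(−0.06665 × 11.6) = 0.4616
Before dose 2, 1 dose has been given (aged 1τ).
C_trough = C₀ × r = 2.681 × 0.4616 = 1.238 mg/L

1.2 mg/L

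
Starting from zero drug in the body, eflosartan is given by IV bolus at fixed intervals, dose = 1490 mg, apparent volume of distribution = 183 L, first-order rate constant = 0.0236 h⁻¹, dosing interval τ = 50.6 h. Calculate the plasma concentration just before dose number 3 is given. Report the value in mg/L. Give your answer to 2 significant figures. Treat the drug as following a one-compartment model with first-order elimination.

3.2 mg/L

C₀ per dose = Dose / Vd = 1490 / 183 = 8.142 mg/L
Fraction remaining after one interval: r = e^(−kτ) = e^(−0.02360 × 50.6) = 0.3030
Before dose 3, 2 doses have been given (aged 1τ, 2τ).
C_trough = C₀ × (r + r²) = 8.142 × (0.3030 + 0.09181) = 3.215 mg/L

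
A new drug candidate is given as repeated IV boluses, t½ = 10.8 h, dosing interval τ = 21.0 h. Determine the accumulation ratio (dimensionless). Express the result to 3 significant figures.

1.35

k = ln2 / t½ = 0.693147 / 10.8 = 0.06418 h⁻¹
e^(−kτ) = e^(−0.06418 × 21.0) = 0.2598
Accumulation ratio R = 1 / (1 − e^(−kτ)) = 1 / (1 − 0.2598) = 1.351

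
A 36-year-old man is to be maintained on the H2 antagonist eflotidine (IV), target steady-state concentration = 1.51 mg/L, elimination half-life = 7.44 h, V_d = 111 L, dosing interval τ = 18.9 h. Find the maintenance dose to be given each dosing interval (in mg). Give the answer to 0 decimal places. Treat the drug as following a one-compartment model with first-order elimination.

295 mg

k = ln2 / t½ = 0.693147 / 7.44 = 0.09316 h⁻¹
CL = k × Vd = 0.09316 × 111 = 10.34 L/h
At steady state, Dose/τ = Css × CL.
Dose = Css × CL × τ = 1.51 × 10.34 × 18.9 = 295.1 mg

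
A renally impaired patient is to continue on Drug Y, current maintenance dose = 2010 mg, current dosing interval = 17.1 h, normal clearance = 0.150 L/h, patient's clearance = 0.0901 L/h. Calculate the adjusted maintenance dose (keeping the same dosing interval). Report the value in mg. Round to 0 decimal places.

To keep the same average steady-state level, dosing rate must scale with clearance.
CL ratio = 0.0901 / 0.150 = 0.6007
New dose (same interval) = 2010 × 0.6007 = 1207 mg

1207 mg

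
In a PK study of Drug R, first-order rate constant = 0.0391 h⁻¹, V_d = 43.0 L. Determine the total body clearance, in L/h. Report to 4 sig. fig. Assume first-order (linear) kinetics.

CL = k × Vd = 0.0391 × 43.0 = 1.681 L/h

1.681 L/h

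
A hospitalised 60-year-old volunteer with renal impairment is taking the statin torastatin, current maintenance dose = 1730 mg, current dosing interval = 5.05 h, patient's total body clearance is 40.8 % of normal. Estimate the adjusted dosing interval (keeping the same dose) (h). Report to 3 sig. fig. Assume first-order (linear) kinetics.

12.4 h

To keep the same average steady-state level, dosing rate must scale with clearance.
CL ratio = 40.8 / 100 = 0.4080
New interval (same dose) = 5.05 / 0.4080 = 12.38 h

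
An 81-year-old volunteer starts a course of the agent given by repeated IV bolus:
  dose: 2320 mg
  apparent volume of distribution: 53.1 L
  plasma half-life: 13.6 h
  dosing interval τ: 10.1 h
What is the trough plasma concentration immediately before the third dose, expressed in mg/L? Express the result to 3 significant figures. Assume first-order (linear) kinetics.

41.7 mg/L

C₀ per dose = Dose / Vd = 2320 / 53.1 = 43.69 mg/L
k = ln2 / t½ = 0.693147 / 13.6 = 0.05097 h⁻¹
Fraction remaining after one interval: r = e^(−kτ) = e^(−0.05097 × 10.1) = 0.5976
Before dose 3, 2 doses have been given (aged 1τ, 2τ).
C_trough = C₀ × (r + r²) = 43.69 × (0.5976 + 0.3571) = 41.71 mg/L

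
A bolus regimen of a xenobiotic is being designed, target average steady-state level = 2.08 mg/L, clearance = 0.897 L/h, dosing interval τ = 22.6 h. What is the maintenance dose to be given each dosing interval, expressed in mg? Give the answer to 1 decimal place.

42.2 mg

At steady state, Dose/τ = Css × CL.
Dose = Css × CL × τ = 2.08 × 0.8970 × 22.6 = 42.17 mg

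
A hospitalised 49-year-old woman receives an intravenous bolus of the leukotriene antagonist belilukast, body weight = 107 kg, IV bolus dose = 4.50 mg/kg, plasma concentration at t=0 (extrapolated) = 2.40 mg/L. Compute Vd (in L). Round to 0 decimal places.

Dose = 4.50 × 107 = 481.5 mg
Vd = Dose / C₀ = 481.5 / 2.40 = 200.6 L

201 L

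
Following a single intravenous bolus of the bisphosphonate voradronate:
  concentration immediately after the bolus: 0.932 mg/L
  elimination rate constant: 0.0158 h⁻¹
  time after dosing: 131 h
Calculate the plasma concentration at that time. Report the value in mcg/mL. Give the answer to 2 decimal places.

C = C₀ · e^(−k·t) = 0.9320 × e^(−0.01580 × 131)
  = 0.9320 × 0.1262 = 0.1176 mg/L
(0.1176 mg/L = 0.1176 mcg/mL)

0.12 mcg/mL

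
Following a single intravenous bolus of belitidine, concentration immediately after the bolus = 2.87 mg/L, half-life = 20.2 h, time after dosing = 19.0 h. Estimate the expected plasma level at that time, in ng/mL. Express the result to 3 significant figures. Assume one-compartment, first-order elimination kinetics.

1500 ng/mL

k = ln2 / t½ = 0.693147 / 20.2 = 0.03431 h⁻¹
C = C₀ · e^(−k·t) = 2.870 × e^(−0.03431 × 19.0)
  = 2.870 × 0.5211 = 1.496 mg/L
Convert: 1.496 mg/L × 1000 = 1496 ng/mL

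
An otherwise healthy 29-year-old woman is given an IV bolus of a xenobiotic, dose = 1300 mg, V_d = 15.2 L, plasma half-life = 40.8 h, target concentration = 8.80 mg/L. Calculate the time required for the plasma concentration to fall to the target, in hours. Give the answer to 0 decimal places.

134 h

C₀ = Dose / Vd = 1300 / 15.2 = 85.53 mg/L
k = ln2 / t½ = 0.693147 / 40.8 = 0.01699 h⁻¹
t = ln(C₀ / C) / k = ln(85.53 / 8.80) / 0.01699
  = ln(9.719) / 0.01699 = 2.274 / 0.01699 = 133.8 h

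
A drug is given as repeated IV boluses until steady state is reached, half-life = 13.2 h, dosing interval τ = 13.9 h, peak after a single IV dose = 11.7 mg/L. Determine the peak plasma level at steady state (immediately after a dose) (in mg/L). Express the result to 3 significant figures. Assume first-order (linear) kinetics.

22.6 mg/L

k = ln2 / t½ = 0.693147 / 13.2 = 0.05251 h⁻¹
e^(−kτ) = e^(−0.05251 × 13.9) = 0.4820
Accumulation ratio R = 1 / (1 − e^(−kτ)) = 1 / (1 − 0.4820) = 1.931
Steady-state peak = C₀ × R = 11.7 × 1.931 = 22.59 mg/L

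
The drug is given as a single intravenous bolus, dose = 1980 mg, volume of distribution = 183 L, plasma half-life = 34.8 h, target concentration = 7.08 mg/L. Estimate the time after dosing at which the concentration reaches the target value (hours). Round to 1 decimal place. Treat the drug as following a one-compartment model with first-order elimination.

C₀ = Dose / Vd = 1980 / 183 = 10.82 mg/L
k = ln2 / t½ = 0.693147 / 34.8 = 0.01992 h⁻¹
t = ln(C₀ / C) / k = ln(10.82 / 7.08) / 0.01992
  = ln(1.528) / 0.01992 = 0.4240 / 0.01992 = 21.29 h

21.3 h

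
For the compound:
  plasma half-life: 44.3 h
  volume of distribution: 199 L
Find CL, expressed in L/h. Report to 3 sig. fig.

k = ln2 / t½ = 0.693147 / 44.3 = 0.01565 h⁻¹
CL = k × Vd = 0.01565 × 199 = 3.114 L/h

3.11 L/h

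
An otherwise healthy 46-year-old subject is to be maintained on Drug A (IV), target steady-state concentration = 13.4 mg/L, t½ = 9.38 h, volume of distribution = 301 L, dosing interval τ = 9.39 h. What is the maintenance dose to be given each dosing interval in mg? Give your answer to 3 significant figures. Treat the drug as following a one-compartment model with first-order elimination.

2800 mg

k = ln2 / t½ = 0.693147 / 9.38 = 0.07390 h⁻¹
CL = k × Vd = 0.07390 × 301 = 22.24 L/h
At steady state, Dose/τ = Css × CL.
Dose = Css × CL × τ = 13.4 × 22.24 × 9.39 = 2798 mg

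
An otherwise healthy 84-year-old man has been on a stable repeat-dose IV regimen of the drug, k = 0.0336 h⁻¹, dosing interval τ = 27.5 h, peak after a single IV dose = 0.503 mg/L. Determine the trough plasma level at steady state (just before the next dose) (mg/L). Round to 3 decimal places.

e^(−kτ) = e^(−0.03360 × 27.5) = 0.3969
Accumulation ratio R = 1 / (1 − e^(−kτ)) = 1 / (1 − 0.3969) = 1.658
Steady-state trough = C₀ × R × e^(−kτ) = 0.503 × 1.658 × 0.3969 = 0.3310 mg/L

0.331 mg/L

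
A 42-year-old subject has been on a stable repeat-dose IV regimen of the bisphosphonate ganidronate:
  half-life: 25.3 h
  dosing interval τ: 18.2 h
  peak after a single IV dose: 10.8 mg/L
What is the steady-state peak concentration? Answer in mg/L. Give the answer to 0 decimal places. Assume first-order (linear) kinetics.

k = ln2 / t½ = 0.693147 / 25.3 = 0.02740 h⁻¹
e^(−kτ) = e^(−0.02740 × 18.2) = 0.6073
Accumulation ratio R = 1 / (1 − e^(−kτ)) = 1 / (1 − 0.6073) = 2.546
Steady-state peak = C₀ × R = 10.8 × 2.546 = 27.50 mg/L

28 mg/L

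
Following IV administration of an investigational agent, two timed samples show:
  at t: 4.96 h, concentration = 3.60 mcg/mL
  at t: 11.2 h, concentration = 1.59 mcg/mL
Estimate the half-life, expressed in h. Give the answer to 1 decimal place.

k = ln(C₁/C₂) / (t₂ − t₁) = ln(3.60/1.59) / (11.2 − 4.96)
  = 0.8172 / 6.240 = 0.1310 h⁻¹
t½ = ln2 / k = 0.693147 / 0.1310 = 5.291 h

5.3 h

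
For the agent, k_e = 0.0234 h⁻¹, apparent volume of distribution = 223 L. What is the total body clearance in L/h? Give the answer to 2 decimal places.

CL = k × Vd = 0.0234 × 223 = 5.218 L/h

5.22 L/h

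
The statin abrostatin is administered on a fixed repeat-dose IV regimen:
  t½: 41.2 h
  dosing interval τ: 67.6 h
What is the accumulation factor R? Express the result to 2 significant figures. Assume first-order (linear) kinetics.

k = ln2 / t½ = 0.693147 / 41.2 = 0.01682 h⁻¹
e^(−kτ) = e^(−0.01682 × 67.6) = 0.3208
Accumulation ratio R = 1 / (1 − e^(−kτ)) = 1 / (1 − 0.3208) = 1.472

1.5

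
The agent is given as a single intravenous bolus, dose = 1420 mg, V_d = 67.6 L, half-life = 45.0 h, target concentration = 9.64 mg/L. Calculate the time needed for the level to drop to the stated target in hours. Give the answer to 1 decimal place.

50.6 h

C₀ = Dose / Vd = 1420 / 67.6 = 21.01 mg/L
k = ln2 / t½ = 0.693147 / 45.0 = 0.01540 h⁻¹
t = ln(C₀ / C) / k = ln(21.01 / 9.64) / 0.01540
  = ln(2.179) / 0.01540 = 0.7789 / 0.01540 = 50.58 h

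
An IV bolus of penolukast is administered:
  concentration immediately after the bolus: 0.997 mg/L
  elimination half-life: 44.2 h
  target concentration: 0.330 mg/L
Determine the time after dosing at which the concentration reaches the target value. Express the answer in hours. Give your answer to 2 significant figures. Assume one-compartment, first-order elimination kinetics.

71 h

k = ln2 / t½ = 0.693147 / 44.2 = 0.01568 h⁻¹
t = ln(C₀ / C) / k = ln(0.9970 / 0.330) / 0.01568
  = ln(3.021) / 0.01568 = 1.106 / 0.01568 = 70.54 h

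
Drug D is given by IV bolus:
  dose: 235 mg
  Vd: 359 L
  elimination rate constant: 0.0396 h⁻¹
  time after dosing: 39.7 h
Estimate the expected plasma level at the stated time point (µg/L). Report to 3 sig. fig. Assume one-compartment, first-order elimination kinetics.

136 µg/L

C₀ = Dose / Vd = 235.0 / 359 = 0.6546 mg/L
C = C₀ · e^(−k·t) = 0.6546 × e^(−0.03960 × 39.7)
  = 0.6546 × 0.2076 = 0.1359 mg/L
Convert: 0.1359 mg/L × 1000 = 135.9 µg/L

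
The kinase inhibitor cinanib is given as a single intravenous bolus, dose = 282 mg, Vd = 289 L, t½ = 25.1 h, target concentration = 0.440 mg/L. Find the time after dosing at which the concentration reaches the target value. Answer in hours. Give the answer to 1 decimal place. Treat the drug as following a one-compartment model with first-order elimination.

28.8 h

C₀ = Dose / Vd = 282.0 / 289 = 0.9758 mg/L
k = ln2 / t½ = 0.693147 / 25.1 = 0.02762 h⁻¹
t = ln(C₀ / C) / k = ln(0.9758 / 0.440) / 0.02762
  = ln(2.218) / 0.02762 = 0.7966 / 0.02762 = 28.84 h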